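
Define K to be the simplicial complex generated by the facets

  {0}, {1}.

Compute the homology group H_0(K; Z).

H_0 ≅ Z^2.

We work with the vertex ordering 0 < 1. The simplices of K, each written with vertices in increasing order, are:

  0-simplices (2): [0], [1]

giving chain groups C_0 ≅ Z^2.

Now H_k = ker ∂_k / im ∂_{k+1}, so:

  H_0: rank C_0 − rank ∂_1 = 2 − 0 = 2, and there is no ∂_1, so H_0 ≅ Z^2.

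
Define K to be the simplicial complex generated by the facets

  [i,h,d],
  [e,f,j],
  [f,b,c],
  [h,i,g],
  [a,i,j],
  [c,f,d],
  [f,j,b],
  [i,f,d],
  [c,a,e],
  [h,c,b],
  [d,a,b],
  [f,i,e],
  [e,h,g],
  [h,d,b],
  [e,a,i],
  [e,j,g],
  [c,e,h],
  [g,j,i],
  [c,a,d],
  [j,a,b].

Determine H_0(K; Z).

H_0 = Z.

Take the total order a < b < c < d < e < f < g < h < i < j on the vertex set. Then K (dimension 2) consists of the simplices:

  0-simplices (10): a, b, c, d, e, f, g, h, i, j
  1-simplices (30): ab, ac, ad, ae, ai, aj, bc, bd, bf, bh, bj, cd, ce, cf, ch, df, dh, di, ef, eg, eh, ei, ej, fi, fj, gh, gi, gj, hi, ij
  2-simplices (20): abd, abj, acd, ace, aei, aij, bcf, bch, bdh, bfj, cdf, ceh, dfi, dhi, efi, efj, egh, egj, ghi, gij

Hence C_0 ≅ Z^10, C_1 ≅ Z^30, C_2 ≅ Z^20.

∂_1: C_1 → C_0 maps an edge to its endpoints' difference, ∂[p,q] = q − p.
The resulting 10×30 matrix has rank 9, and its Smith normal form has invariant factors (1,1,1,1,1,1,1,1,1).

The boundary map ∂_2: C_2 → C_1 acts by ∂[p,q,r] = [q,r] − [p,r] + [p,q]. For instance
  ∂bch = ch − bh + bc,
  ∂abd = bd − ad + ab.
The resulting 30×20 matrix has rank 20, and its Smith normal form has invariant factors (1,1,1,1,1,1,1,1,1,1,1,1,1,1,1,1,1,1,1,2).

Computing H_k = (kernel of ∂_k) / (image of ∂_{k+1}):

  H_0: rank C_0 − rank ∂_1 = 10 − 9 = 1, and the invariant factors of ∂_1 are all 1, so H_0 = Z.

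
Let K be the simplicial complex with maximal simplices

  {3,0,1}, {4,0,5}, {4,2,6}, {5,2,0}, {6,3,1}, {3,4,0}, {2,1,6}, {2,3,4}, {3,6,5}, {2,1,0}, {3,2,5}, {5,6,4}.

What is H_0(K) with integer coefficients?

K has 7 vertices, 18 edges, 12 triangles.
rank ∂_0 = 0, rank ∂_1 = 6 ⇒ b_0 = 7 − 0 − 6 = 1; all invariant factors of ∂_1 are 1 so no torsion. So H_0 ≅ Z.

H_0 = Z.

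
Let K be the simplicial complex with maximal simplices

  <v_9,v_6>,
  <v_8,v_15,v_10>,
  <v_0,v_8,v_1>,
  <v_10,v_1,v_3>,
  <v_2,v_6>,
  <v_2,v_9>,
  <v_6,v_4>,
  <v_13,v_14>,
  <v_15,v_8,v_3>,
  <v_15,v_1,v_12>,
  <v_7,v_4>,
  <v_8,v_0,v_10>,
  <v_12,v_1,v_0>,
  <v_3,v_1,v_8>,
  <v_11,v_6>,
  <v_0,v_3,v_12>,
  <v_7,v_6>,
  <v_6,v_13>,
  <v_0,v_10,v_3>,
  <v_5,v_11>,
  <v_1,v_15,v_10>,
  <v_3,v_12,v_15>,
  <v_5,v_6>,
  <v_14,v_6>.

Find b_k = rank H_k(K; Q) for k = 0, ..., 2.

b_0 = 2, b_1 = 4, b_2 = 0.

Fix the vertex order v_0 < v_1 < v_2 < v_3 < v_4 < v_5 < v_6 < v_7 < v_8 < v_9 < v_10 < v_11 < v_12 < v_13 < v_14 < v_15 and write every simplex with vertices in increasing order. Then dim K = 2 and the simplices of K are:

  0-simplices (16): [v_0], [v_1], [v_2], [v_3], [v_4], [v_5], [v_6], [v_7], [v_8], [v_9], [v_10], [v_11], [v_12], [v_13], [v_14], [v_15]
  1-simplices (30): (30 of them)
  2-simplices (12): (12 of them)

so the chain groups are C_0 ≅ Z^16, C_1 ≅ Z^30, C_2 ≅ Z^12.

The boundary map ∂_1: C_1 → C_0 maps an edge to its endpoints' difference, ∂[p,q] = q − p. For instance
  ∂[v_13,v_14] = [v_14] − [v_13].
The 16×30 boundary matrix has rank 14 and Smith normal form diag(1,1,1,1,1,1,1,1,1,1,1,1,1,1).

The boundary map ∂_2: C_2 → C_1 acts by ∂[p,q,r] = [q,r] − [p,r] + [p,q]. For instance
  ∂[v_1,v_10,v_15] = [v_10,v_15] − [v_1,v_15] + [v_1,v_10],
  ∂[v_3,v_8,v_15] = [v_8,v_15] − [v_3,v_15] + [v_3,v_8].
The 30×12 boundary matrix has rank 12 and Smith normal form diag(1,1,1,1,1,1,1,1,1,1,1,2).

From H_k ≅ ker(∂_k) / im(∂_{k+1}) we obtain:

  H_0: rank C_0 − rank ∂_1 = 16 − 14 = 2, and the invariant factors of ∂_1 are all 1, so H_0 ≅ Z^2.
  H_1: rank ker ∂_1 − rank ∂_2 = (30 − 14) − 12 = 4, and ∂_2 has invariant factor 2 > 1, so H_1 ≅ Z^4 ⊕ Z/2.
  H_2: rank ker ∂_2 − rank ∂_3 = (12 − 12) − 0 = 0, and there is no ∂_3, so H_2 ≅ 0.

As a check, the Euler characteristic is 16 − 30 + 12 = -2, which agrees with 2 − 4 + 0 = -2.
(K is a triangulation of the disjoint union of a wedge of 4 circles and the real projective plane RP^2.)

Hence the Betti numbers are b_0 = 2, b_1 = 4, b_2 = 0.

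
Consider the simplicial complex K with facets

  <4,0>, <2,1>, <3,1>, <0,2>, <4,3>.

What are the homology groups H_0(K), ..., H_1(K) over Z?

H_0 = Z,  H_1 = Z.

Order the vertices as 0 < 1 < 2 < 3 < 4. Listing each simplex with vertices in this order, K has dimension 1 with simplices:

  0-simplices (5): [0], [1], [2], [3], [4]
  1-simplices (5): [0,2], [0,4], [1,2], [1,3], [3,4]

giving chain groups C_0 ≅ Z^5, C_1 ≅ Z^5.

Boundary ∂_1: C_1 → C_0 maps an edge to its endpoints' difference, ∂[p,q] = q − p. For instance
  ∂[3,4] = [4] − [3].
The resulting 5×5 matrix has rank 4, and its Smith normal form has invariant factors (1,1,1,1).

Computing H_k = (kernel of ∂_k) / (image of ∂_{k+1}):

  H_0: rank C_0 − rank ∂_1 = 5 − 4 = 1, and the invariant factors of ∂_1 are all 1, so H_0 = Z.
  H_1: rank ker ∂_1 − rank ∂_2 = (5 − 4) − 0 = 1, and there is no ∂_2, so H_1 = Z.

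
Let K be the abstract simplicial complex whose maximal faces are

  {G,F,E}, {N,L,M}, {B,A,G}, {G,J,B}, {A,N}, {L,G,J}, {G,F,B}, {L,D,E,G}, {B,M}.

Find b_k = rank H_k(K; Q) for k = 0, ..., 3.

b_0 = 1, b_1 = 2, b_2 = 0, b_3 = 0.

Take the total order A < B < D < E < F < G < J < L < M < N on the vertex set. Then K (dimension 3) consists of the simplices:

  0-simplices (10): A, B, D, E, F, G, J, L, M, N
  1-simplices (20): AB, AG, AN, BF, BG, BJ, BM, DE, DG, DL, EF, EG, EL, FG, GJ, GL, JL, LM, LN, MN
  2-simplices (10): ABG, BFG, BGJ, DEG, DEL, DGL, EFG, EGL, GJL, LMN
  3-simplices (1): DEGL

so the chain groups are C_0 ≅ Z^10, C_1 ≅ Z^20, C_2 ≅ Z^10, C_3 ≅ Z^1.

The boundary map ∂_1: C_1 → C_0 maps an edge to its endpoints' difference, ∂[p,q] = q − p. For instance
  ∂AG = G − A.
The resulting 10×20 matrix has rank 9, and its Smith normal form has invariant factors (1,1,1,1,1,1,1,1,1).

∂_2: C_2 → C_1 sends each 2-simplex [p,q,r] to [q,r] − [p,r] + [p,q]. For instance
  ∂EGL = GL − EL + EG,
  ∂LMN = MN − LN + LM.
As a 20×10 matrix over Z this has rank 9, with invariant factors (1,1,1,1,1,1,1,1,1).

Boundary ∂_3: C_3 → C_2 sends each 3-simplex σ to the alternating sum Σ_i (−1)^i (σ with its i-th vertex removed). For instance
  ∂DEGL = EGL − DGL + DEL − DEG.
The resulting 10×1 matrix has rank 1, and its Smith normal form has invariant factors (1).

From H_k ≅ ker(∂_k) / im(∂_{k+1}) we obtain:

  H_0: rank C_0 − rank ∂_1 = 10 − 9 = 1, and the invariant factors of ∂_1 are all 1, so H_0 = Z.
  H_1: rank ker ∂_1 − rank ∂_2 = (20 − 9) − 9 = 2, and the invariant factors of ∂_2 are all 1, so H_1 = Z^2.
  H_2: rank ker ∂_2 − rank ∂_3 = (10 − 9) − 1 = 0, and the invariant factors of ∂_3 are all 1, so H_2 = 0.
  H_3: rank ker ∂_3 − rank ∂_4 = (1 − 1) − 0 = 0, and there is no ∂_4, so H_3 = 0.

As a check, the Euler characteristic is 10 − 20 + 10 − 1 = -1, which agrees with 1 − 2 + 0 − 0 = -1.

Hence the Betti numbers are b_0 = 1, b_1 = 2, b_2 = 0, b_3 = 0.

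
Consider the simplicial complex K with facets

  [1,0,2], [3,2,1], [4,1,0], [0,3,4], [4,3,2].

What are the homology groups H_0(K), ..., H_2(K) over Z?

Take the total order 0 < 1 < 2 < 3 < 4 on the vertex set. Then K (dimension 2) consists of the simplices:

  0-simplices (5): [0], [1], [2], [3], [4]
  1-simplices (10): [0,1], [0,2], [0,3], [0,4], [1,2], [1,3], [1,4], [2,3], [2,4], [3,4]
  2-simplices (5): [0,1,2], [0,1,4], [0,3,4], [1,2,3], [2,3,4]

giving chain groups C_0 ≅ Z^5, C_1 ≅ Z^10, C_2 ≅ Z^5.

Boundary ∂_1: C_1 → C_0 sends each edge [p,q] (with p < q) to q − p. For instance
  ∂[0,4] = [4] − [0].
This gives a 5×10 integer matrix of rank 4; reducing to Smith normal form yields diagonal entries (1,1,1,1).

Boundary ∂_2: C_2 → C_1 sends each 2-simplex [p,q,r] to [q,r] − [p,r] + [p,q]. For instance
  ∂[1,2,3] = [2,3] − [1,3] + [1,2],
  ∂[2,3,4] = [3,4] − [2,4] + [2,3].
As a 10×5 matrix over Z this has rank 5, with invariant factors (1,1,1,1,1).

Reading off H_k = ker ∂_k / im ∂_{k+1}:

  H_0: rank C_0 − rank ∂_1 = 5 − 4 = 1, and the invariant factors of ∂_1 are all 1, so H_0 ≅ Z.
  H_1: rank ker ∂_1 − rank ∂_2 = (10 − 4) − 5 = 1, and the invariant factors of ∂_2 are all 1, so H_1 ≅ Z.
  H_2: rank ker ∂_2 − rank ∂_3 = (5 − 5) − 0 = 0, and there is no ∂_3, so H_2 ≅ 0.

As a check, the Euler characteristic is 5 − 10 + 5 = 0, which agrees with 1 − 1 + 0 = 0.

H_0 = Z,  H_1 = Z,  H_2 = 0.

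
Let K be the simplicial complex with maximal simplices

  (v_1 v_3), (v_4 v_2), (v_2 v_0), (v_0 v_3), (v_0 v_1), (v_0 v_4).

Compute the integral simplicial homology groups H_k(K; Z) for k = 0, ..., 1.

H_0 = Z,  H_1 = Z^2.

We work with the vertex ordering v_0 < v_1 < v_2 < v_3 < v_4. The simplices of K, each written with vertices in increasing order, are:

  0-simplices (5): [v_0], [v_1], [v_2], [v_3], [v_4]
  1-simplices (6): [v_0,v_1], [v_0,v_2], [v_0,v_3], [v_0,v_4], [v_1,v_3], [v_2,v_4]

so the chain groups are C_0 ≅ Z^5, C_1 ≅ Z^6.

∂_1: C_1 → C_0 maps an edge to its endpoints' difference, ∂[p,q] = q − p. For instance
  ∂[v_0,v_4] = [v_4] − [v_0].
This gives a 5×6 integer matrix of rank 4; reducing to Smith normal form yields diagonal entries (1,1,1,1).

Now H_k = ker ∂_k / im ∂_{k+1}, so:

  H_0: rank C_0 − rank ∂_1 = 5 − 4 = 1, and the invariant factors of ∂_1 are all 1, so H_0 = Z.
  H_1: rank ker ∂_1 − rank ∂_2 = (6 − 4) − 0 = 2, and there is no ∂_2, so H_1 = Z^2.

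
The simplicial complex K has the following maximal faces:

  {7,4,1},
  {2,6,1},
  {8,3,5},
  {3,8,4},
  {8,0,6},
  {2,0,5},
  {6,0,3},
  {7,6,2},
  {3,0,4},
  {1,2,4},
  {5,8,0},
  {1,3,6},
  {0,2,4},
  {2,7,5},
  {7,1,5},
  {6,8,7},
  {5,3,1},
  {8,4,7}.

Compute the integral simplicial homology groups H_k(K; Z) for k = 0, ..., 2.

Take the total order 0 < 1 < 2 < 3 < 4 < 5 < 6 < 7 < 8 on the vertex set. Then K (dimension 2) consists of the simplices:

  0-simplices (9): [0], [1], [2], [3], [4], [5], [6], [7], [8]
  1-simplices (27): (27 of them)
  2-simplices (18): [0,2,4], [0,2,5], [0,3,4], [0,3,6], [0,5,8], [0,6,8], [1,2,4], [1,2,6], [1,3,5], [1,3,6], [1,4,7], [1,5,7], [2,5,7], [2,6,7], [3,4,8], [3,5,8], [4,7,8], [6,7,8]

so the chain groups are C_0 ≅ Z^9, C_1 ≅ Z^27, C_2 ≅ Z^18.

∂_1: C_1 → C_0 sends each edge [p,q] (with p < q) to q − p. For instance
  ∂[1,3] = [3] − [1].
The resulting 9×27 matrix has rank 8, and its Smith normal form has invariant factors (1,1,1,1,1,1,1,1).

The boundary map ∂_2: C_2 → C_1 acts by ∂[p,q,r] = [q,r] − [p,r] + [p,q]. For instance
  ∂[4,7,8] = [7,8] − [4,8] + [4,7],
  ∂[0,6,8] = [6,8] − [0,8] + [0,6].
The 27×18 boundary matrix has rank 18 and Smith normal form diag(1,1,1,1,1,1,1,1,1,1,1,1,1,1,1,1,1,2).

From H_k ≅ ker(∂_k) / im(∂_{k+1}) we obtain:

  H_0: rank C_0 − rank ∂_1 = 9 − 8 = 1, and the invariant factors of ∂_1 are all 1, so H_0 = Z.
  H_1: rank ker ∂_1 − rank ∂_2 = (27 − 8) − 18 = 1, and ∂_2 has invariant factor 2 > 1, so H_1 = Z ⊕ Z/2.
  H_2: rank ker ∂_2 − rank ∂_3 = (18 − 18) − 0 = 0, and there is no ∂_3, so H_2 = 0.

(K is a triangulation of the Klein bottle.)

H_0 ≅ Z,  H_1 ≅ Z ⊕ Z/2,  H_2 = 0.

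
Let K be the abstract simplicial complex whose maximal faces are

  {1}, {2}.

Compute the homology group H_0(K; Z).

H_0 ≅ Z^2.

We work with the vertex ordering 1 < 2. The simplices of K, each written with vertices in increasing order, are:

  0-simplices (2): [1], [2]

Hence C_0 ≅ Z^2.

Computing H_k = (kernel of ∂_k) / (image of ∂_{k+1}):

  H_0: rank C_0 − rank ∂_1 = 2 − 0 = 2, and there is no ∂_1, so H_0 ≅ Z^2.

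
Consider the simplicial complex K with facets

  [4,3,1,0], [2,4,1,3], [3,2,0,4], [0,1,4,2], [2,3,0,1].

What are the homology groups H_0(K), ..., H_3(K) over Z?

K has 5 vertices, 10 edges, 10 triangles, 5 3-simplices.
rank ∂_0 = 0, rank ∂_1 = 4 ⇒ b_0 = 5 − 0 − 4 = 1; all invariant factors of ∂_1 are 1 so no torsion. So H_0 = Z.
rank ∂_1 = 4, rank ∂_2 = 6 ⇒ b_1 = 10 − 4 − 6 = 0; all invariant factors of ∂_2 are 1 so no torsion. So H_1 = 0.
rank ∂_2 = 6, rank ∂_3 = 4 ⇒ b_2 = 10 − 6 − 4 = 0; all invariant factors of ∂_3 are 1 so no torsion. So H_2 = 0.
rank ∂_3 = 4, rank ∂_4 = 0 ⇒ b_3 = 5 − 4 − 0 = 1. So H_3 = Z.

H_0 ≅ Z,  H_1 = 0,  H_2 = 0,  H_3 ≅ Z.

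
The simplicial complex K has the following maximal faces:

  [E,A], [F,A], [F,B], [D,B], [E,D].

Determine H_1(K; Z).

We work with the vertex ordering A < B < D < E < F. The simplices of K, each written with vertices in increasing order, are:

  0-simplices (5): A, B, D, E, F
  1-simplices (5): AE, AF, BD, BF, DE

Hence C_0 ≅ Z^5, C_1 ≅ Z^5.

∂_1: C_1 → C_0 maps an edge to its endpoints' difference, ∂[p,q] = q − p.
This gives a 5×5 integer matrix of rank 4; reducing to Smith normal form yields diagonal entries (1,1,1,1).

Reading off H_k = ker ∂_k / im ∂_{k+1}:

  H_1: rank ker ∂_1 − rank ∂_2 = (5 − 4) − 0 = 1, and there is no ∂_2, so H_1 ≅ Z.

H_1 = Z.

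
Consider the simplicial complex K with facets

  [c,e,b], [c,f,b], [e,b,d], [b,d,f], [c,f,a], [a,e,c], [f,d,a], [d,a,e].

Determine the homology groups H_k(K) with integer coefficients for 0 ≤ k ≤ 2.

Order the vertices as a < b < c < d < e < f. Listing each simplex with vertices in this order, K has dimension 2 with simplices:

  0-simplices (6): a, b, c, d, e, f
  1-simplices (12): ac, ad, ae, af, bc, bd, be, bf, ce, cf, de, df
  2-simplices (8): ace, acf, ade, adf, bce, bcf, bde, bdf

so the chain groups are C_0 ≅ Z^6, C_1 ≅ Z^12, C_2 ≅ Z^8.

The boundary map ∂_1: C_1 → C_0 maps an edge to its endpoints' difference, ∂[p,q] = q − p. For instance
  ∂de = e − d.
As a 6×12 matrix over Z this has rank 5, with invariant factors (1,1,1,1,1).

The boundary map ∂_2: C_2 → C_1 sends each 2-simplex [p,q,r] to [q,r] − [p,r] + [p,q]. For instance
  ∂bde = de − be + bd,
  ∂ace = ce − ae + ac.
The 12×8 boundary matrix has rank 7 and Smith normal form diag(1,1,1,1,1,1,1).

Now H_k = ker ∂_k / im ∂_{k+1}, so:

  H_0: rank C_0 − rank ∂_1 = 6 − 5 = 1, and the invariant factors of ∂_1 are all 1, so H_0 = Z.
  H_1: rank ker ∂_1 − rank ∂_2 = (12 − 5) − 7 = 0, and the invariant factors of ∂_2 are all 1, so H_1 = 0.
  H_2: rank ker ∂_2 − rank ∂_3 = (8 − 7) − 0 = 1, and there is no ∂_3, so H_2 = Z.

As a check, the Euler characteristic is 6 − 12 + 8 = 2, which agrees with 1 − 0 + 1 = 2.
(K is a triangulation of the 2-sphere S^2.)

H_0 = Z,  H_1 = 0,  H_2 = Z.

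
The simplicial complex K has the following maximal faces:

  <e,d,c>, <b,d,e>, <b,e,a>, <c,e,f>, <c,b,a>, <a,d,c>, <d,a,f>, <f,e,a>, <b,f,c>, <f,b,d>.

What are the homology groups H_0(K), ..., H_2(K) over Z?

H_0 = Z,  H_1 = Z/2,  H_2 = 0.

We work with the vertex ordering a < b < c < d < e < f. The simplices of K, each written with vertices in increasing order, are:

  0-simplices (6): a, b, c, d, e, f
  1-simplices (15): ab, ac, ad, ae, af, bc, bd, be, bf, cd, ce, cf, de, df, ef
  2-simplices (10): abc, abe, acd, adf, aef, bcf, bde, bdf, cde, cef

giving chain groups C_0 ≅ Z^6, C_1 ≅ Z^15, C_2 ≅ Z^10.

The boundary map ∂_1: C_1 → C_0 sends each edge [p,q] (with p < q) to q − p. For instance
  ∂cd = d − c.
This gives a 6×15 integer matrix of rank 5; reducing to Smith normal form yields diagonal entries (1,1,1,1,1).

Boundary ∂_2: C_2 → C_1 maps a triangle to the signed sum of its edges. For instance
  ∂cef = ef − cf + ce,
  ∂abc = bc − ac + ab.
This gives a 15×10 integer matrix of rank 10; reducing to Smith normal form yields diagonal entries (1,1,1,1,1,1,1,1,1,2).

Computing H_k = (kernel of ∂_k) / (image of ∂_{k+1}):

  H_0: rank C_0 − rank ∂_1 = 6 − 5 = 1, and the invariant factors of ∂_1 are all 1, so H_0 ≅ Z.
  H_1: rank ker ∂_1 − rank ∂_2 = (15 − 5) − 10 = 0, and ∂_2 has invariant factor 2 > 1, so H_1 ≅ Z/2.
  H_2: rank ker ∂_2 − rank ∂_3 = (10 − 10) − 0 = 0, and there is no ∂_3, so H_2 ≅ 0.

As a check, the Euler characteristic is 6 − 15 + 10 = 1, which agrees with 1 − 0 + 0 = 1.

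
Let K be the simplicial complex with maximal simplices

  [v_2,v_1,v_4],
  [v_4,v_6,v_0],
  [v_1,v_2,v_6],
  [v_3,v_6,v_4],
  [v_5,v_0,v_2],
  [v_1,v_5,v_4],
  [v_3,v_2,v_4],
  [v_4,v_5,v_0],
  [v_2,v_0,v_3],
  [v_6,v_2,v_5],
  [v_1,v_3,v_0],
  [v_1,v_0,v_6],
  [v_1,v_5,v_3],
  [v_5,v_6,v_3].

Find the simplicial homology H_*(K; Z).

H_0 = Z,  H_1 = Z^2,  H_2 = Z.

Fix the vertex order v_0 < v_1 < v_2 < v_3 < v_4 < v_5 < v_6 and write every simplex with vertices in increasing order. Then dim K = 2 and the simplices of K are:

  0-simplices (7): [v_0], [v_1], [v_2], [v_3], [v_4], [v_5], [v_6]
  1-simplices (21): (21 of them)
  2-simplices (14): (14 of them)

so the chain groups are C_0 ≅ Z^7, C_1 ≅ Z^21, C_2 ≅ Z^14.

The boundary map ∂_1: C_1 → C_0 is given by ∂[p,q] = [q] − [p].
This gives a 7×21 integer matrix of rank 6; reducing to Smith normal form yields diagonal entries (1,1,1,1,1,1).

The boundary map ∂_2: C_2 → C_1 acts by ∂[p,q,r] = [q,r] − [p,r] + [p,q]. For instance
  ∂[v_0,v_4,v_6] = [v_4,v_6] − [v_0,v_6] + [v_0,v_4],
  ∂[v_1,v_3,v_5] = [v_3,v_5] − [v_1,v_5] + [v_1,v_3].
This gives a 21×14 integer matrix of rank 13; reducing to Smith normal form yields diagonal entries (1,1,1,1,1,1,1,1,1,1,1,1,1).

Reading off H_k = ker ∂_k / im ∂_{k+1}:

  H_0: rank C_0 − rank ∂_1 = 7 − 6 = 1, and the invariant factors of ∂_1 are all 1, so H_0 ≅ Z.
  H_1: rank ker ∂_1 − rank ∂_2 = (21 − 6) − 13 = 2, and the invariant factors of ∂_2 are all 1, so H_1 ≅ Z^2.
  H_2: rank ker ∂_2 − rank ∂_3 = (14 − 13) − 0 = 1, and there is no ∂_3, so H_2 ≅ Z.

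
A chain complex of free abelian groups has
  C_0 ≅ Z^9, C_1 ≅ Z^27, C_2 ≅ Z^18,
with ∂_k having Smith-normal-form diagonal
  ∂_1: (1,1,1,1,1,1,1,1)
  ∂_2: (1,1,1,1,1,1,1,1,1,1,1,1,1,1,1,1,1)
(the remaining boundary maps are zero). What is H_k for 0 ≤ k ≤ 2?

H_0 = Z,  H_1 = Z^2,  H_2 = Z.

H_0: b_0 = 9 − 0 − 8 = 1; torsion from ∂_1 factors > 1: none. So H_0 = Z.
H_1: b_1 = 27 − 8 − 17 = 2; torsion from ∂_2 factors > 1: none. So H_1 = Z^2.
H_2: b_2 = 18 − 17 − 0 = 1; torsion from ∂_3 factors > 1: none. So H_2 = Z.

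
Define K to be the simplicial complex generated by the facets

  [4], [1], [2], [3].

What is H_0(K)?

Fix the vertex order 1 < 2 < 3 < 4 and write every simplex with vertices in increasing order. Then dim K = 0 and the simplices of K are:

  0-simplices (4): [1], [2], [3], [4]

giving chain groups C_0 ≅ Z^4.

Now H_k = ker ∂_k / im ∂_{k+1}, so:

  H_0: rank C_0 − rank ∂_1 = 4 − 0 = 4, and there is no ∂_1, so H_0 = Z^4.

(K is a triangulation of a set of 4 points.)

H_0 = Z^4.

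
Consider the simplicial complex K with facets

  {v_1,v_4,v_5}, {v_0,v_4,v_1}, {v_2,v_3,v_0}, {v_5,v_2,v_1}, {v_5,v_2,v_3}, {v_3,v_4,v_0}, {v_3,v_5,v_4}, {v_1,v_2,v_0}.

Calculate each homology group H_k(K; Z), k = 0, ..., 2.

Order the vertices as v_0 < v_1 < v_2 < v_3 < v_4 < v_5. Listing each simplex with vertices in this order, K has dimension 2 with simplices:

  0-simplices (6): [v_0], [v_1], [v_2], [v_3], [v_4], [v_5]
  1-simplices (12): [v_0,v_1], [v_0,v_2], [v_0,v_3], [v_0,v_4], [v_1,v_2], [v_1,v_4], [v_1,v_5], [v_2,v_3], [v_2,v_5], [v_3,v_4], [v_3,v_5], [v_4,v_5]
  2-simplices (8): [v_0,v_1,v_2], [v_0,v_1,v_4], [v_0,v_2,v_3], [v_0,v_3,v_4], [v_1,v_2,v_5], [v_1,v_4,v_5], [v_2,v_3,v_5], [v_3,v_4,v_5]

giving chain groups C_0 ≅ Z^6, C_1 ≅ Z^12, C_2 ≅ Z^8.

Boundary ∂_1: C_1 → C_0 is given by ∂[p,q] = [q] − [p].
The resulting 6×12 matrix has rank 5, and its Smith normal form has invariant factors (1,1,1,1,1).

∂_2: C_2 → C_1 maps a triangle to the signed sum of its edges. For instance
  ∂[v_0,v_1,v_4] = [v_1,v_4] − [v_0,v_4] + [v_0,v_1],
  ∂[v_3,v_4,v_5] = [v_4,v_5] − [v_3,v_5] + [v_3,v_4].
This gives a 12×8 integer matrix of rank 7; reducing to Smith normal form yields diagonal entries (1,1,1,1,1,1,1).

Now H_k = ker ∂_k / im ∂_{k+1}, so:

  H_0: rank C_0 − rank ∂_1 = 6 − 5 = 1, and the invariant factors of ∂_1 are all 1, so H_0 = Z.
  H_1: rank ker ∂_1 − rank ∂_2 = (12 − 5) − 7 = 0, and the invariant factors of ∂_2 are all 1, so H_1 = 0.
  H_2: rank ker ∂_2 − rank ∂_3 = (8 − 7) − 0 = 1, and there is no ∂_3, so H_2 = Z.

As a check, the Euler characteristic is 6 − 12 + 8 = 2, which agrees with 1 − 0 + 1 = 2.

H_0 = Z,  H_1 = 0,  H_2 = Z.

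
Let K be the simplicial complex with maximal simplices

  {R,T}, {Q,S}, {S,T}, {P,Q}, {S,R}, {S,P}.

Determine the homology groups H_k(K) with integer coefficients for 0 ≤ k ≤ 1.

Order the vertices as P < Q < R < S < T. Listing each simplex with vertices in this order, K has dimension 1 with simplices:

  0-simplices (5): P, Q, R, S, T
  1-simplices (6): PQ, PS, QS, RS, RT, ST

Hence C_0 ≅ Z^5, C_1 ≅ Z^6.

∂_1: C_1 → C_0 is given by ∂[p,q] = [q] − [p].
As a 5×6 matrix over Z this has rank 4, with invariant factors (1,1,1,1).

Computing H_k = (kernel of ∂_k) / (image of ∂_{k+1}):

  H_0: rank C_0 − rank ∂_1 = 5 − 4 = 1, and the invariant factors of ∂_1 are all 1, so H_0 ≅ Z.
  H_1: rank ker ∂_1 − rank ∂_2 = (6 − 4) − 0 = 2, and there is no ∂_2, so H_1 ≅ Z^2.

H_0 = Z,  H_1 = Z^2.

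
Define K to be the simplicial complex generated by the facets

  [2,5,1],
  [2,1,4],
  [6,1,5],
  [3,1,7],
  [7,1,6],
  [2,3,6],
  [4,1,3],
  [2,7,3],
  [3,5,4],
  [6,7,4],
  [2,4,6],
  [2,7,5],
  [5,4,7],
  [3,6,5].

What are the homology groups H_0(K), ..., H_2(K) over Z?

Order the vertices as 1 < 2 < 3 < 4 < 5 < 6 < 7. Listing each simplex with vertices in this order, K has dimension 2 with simplices:

  0-simplices (7): [1], [2], [3], [4], [5], [6], [7]
  1-simplices (21): [1,2], [1,3], [1,4], [1,5], [1,6], [1,7], [2,3], [2,4], [2,5], [2,6], [2,7], [3,4], [3,5], [3,6], [3,7], [4,5], [4,6], [4,7], [5,6], [5,7], [6,7]
  2-simplices (14): [1,2,4], [1,2,5], [1,3,4], [1,3,7], [1,5,6], [1,6,7], [2,3,6], [2,3,7], [2,4,6], [2,5,7], [3,4,5], [3,5,6], [4,5,7], [4,6,7]

so the chain groups are C_0 ≅ Z^7, C_1 ≅ Z^21, C_2 ≅ Z^14.

Boundary ∂_1: C_1 → C_0 sends each edge [p,q] (with p < q) to q − p. For instance
  ∂[2,6] = [6] − [2].
This gives a 7×21 integer matrix of rank 6; reducing to Smith normal form yields diagonal entries (1,1,1,1,1,1).

∂_2: C_2 → C_1 maps a triangle to the signed sum of its edges. For instance
  ∂[1,5,6] = [5,6] − [1,6] + [1,5],
  ∂[2,5,7] = [5,7] − [2,7] + [2,5].
As a 21×14 matrix over Z this has rank 13, with invariant factors (1,1,1,1,1,1,1,1,1,1,1,1,1).

Reading off H_k = ker ∂_k / im ∂_{k+1}:

  H_0: rank C_0 − rank ∂_1 = 7 − 6 = 1, and the invariant factors of ∂_1 are all 1, so H_0 = Z.
  H_1: rank ker ∂_1 − rank ∂_2 = (21 − 6) − 13 = 2, and the invariant factors of ∂_2 are all 1, so H_1 = Z^2.
  H_2: rank ker ∂_2 − rank ∂_3 = (14 − 13) − 0 = 1, and there is no ∂_3, so H_2 = Z.

H_0 = Z,  H_1 = Z^2,  H_2 = Z.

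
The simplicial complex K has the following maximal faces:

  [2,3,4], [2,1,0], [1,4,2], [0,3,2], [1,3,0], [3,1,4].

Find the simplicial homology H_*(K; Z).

H_0 ≅ Z,  H_1 = 0,  H_2 ≅ Z.

Take the total order 0 < 1 < 2 < 3 < 4 on the vertex set. Then K (dimension 2) consists of the simplices:

  0-simplices (5): [0], [1], [2], [3], [4]
  1-simplices (9): [0,1], [0,2], [0,3], [1,2], [1,3], [1,4], [2,3], [2,4], [3,4]
  2-simplices (6): [0,1,2], [0,1,3], [0,2,3], [1,2,4], [1,3,4], [2,3,4]

Hence C_0 ≅ Z^5, C_1 ≅ Z^9, C_2 ≅ Z^6.

∂_1: C_1 → C_0 sends each edge [p,q] (with p < q) to q − p.
This gives a 5×9 integer matrix of rank 4; reducing to Smith normal form yields diagonal entries (1,1,1,1).

∂_2: C_2 → C_1 acts by ∂[p,q,r] = [q,r] − [p,r] + [p,q]. For instance
  ∂[0,2,3] = [2,3] − [0,3] + [0,2],
  ∂[2,3,4] = [3,4] − [2,4] + [2,3].
This gives a 9×6 integer matrix of rank 5; reducing to Smith normal form yields diagonal entries (1,1,1,1,1).

Reading off H_k = ker ∂_k / im ∂_{k+1}:

  H_0: rank C_0 − rank ∂_1 = 5 − 4 = 1, and the invariant factors of ∂_1 are all 1, so H_0 = Z.
  H_1: rank ker ∂_1 − rank ∂_2 = (9 − 4) − 5 = 0, and the invariant factors of ∂_2 are all 1, so H_1 = 0.
  H_2: rank ker ∂_2 − rank ∂_3 = (6 − 5) − 0 = 1, and there is no ∂_3, so H_2 = Z.

As a check, the Euler characteristic is 5 − 9 + 6 = 2, which agrees with 1 − 0 + 1 = 2.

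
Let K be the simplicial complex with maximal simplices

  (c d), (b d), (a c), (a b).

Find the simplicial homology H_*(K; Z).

H_0 ≅ Z,  H_1 ≅ Z.

We work with the vertex ordering a < b < c < d. The simplices of K, each written with vertices in increasing order, are:

  0-simplices (4): a, b, c, d
  1-simplices (4): ab, ac, bd, cd

giving chain groups C_0 ≅ Z^4, C_1 ≅ Z^4.

Boundary ∂_1: C_1 → C_0 is given by ∂[p,q] = [q] − [p]. For instance
  ∂bd = d − b.
As a 4×4 matrix over Z this has rank 3, with invariant factors (1,1,1).

Reading off H_k = ker ∂_k / im ∂_{k+1}:

  H_0: rank C_0 − rank ∂_1 = 4 − 3 = 1, and the invariant factors of ∂_1 are all 1, so H_0 = Z.
  H_1: rank ker ∂_1 − rank ∂_2 = (4 − 3) − 0 = 1, and there is no ∂_2, so H_1 = Z.

As a check, the Euler characteristic is 4 − 4 = 0, which agrees with 1 − 1 = 0.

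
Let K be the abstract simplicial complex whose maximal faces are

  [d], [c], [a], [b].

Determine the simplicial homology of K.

K has 4 vertices.
rank ∂_0 = 0, rank ∂_1 = 0 ⇒ b_0 = 4 − 0 − 0 = 4. So H_0 ≅ Z^4.

H_0 = Z^4.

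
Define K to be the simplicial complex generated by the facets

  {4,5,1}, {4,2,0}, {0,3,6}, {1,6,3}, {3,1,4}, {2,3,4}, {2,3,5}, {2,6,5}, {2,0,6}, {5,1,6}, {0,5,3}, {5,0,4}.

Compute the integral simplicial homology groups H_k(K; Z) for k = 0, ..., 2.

Take the total order 0 < 1 < 2 < 3 < 4 < 5 < 6 on the vertex set. Then K (dimension 2) consists of the simplices:

  0-simplices (7): [0], [1], [2], [3], [4], [5], [6]
  1-simplices (18): [0,2], [0,3], [0,4], [0,5], [0,6], [1,3], [1,4], [1,5], [1,6], [2,3], [2,4], [2,5], [2,6], [3,4], [3,5], [3,6], [4,5], [5,6]
  2-simplices (12): [0,2,4], [0,2,6], [0,3,5], [0,3,6], [0,4,5], [1,3,4], [1,3,6], [1,4,5], [1,5,6], [2,3,4], [2,3,5], [2,5,6]

giving chain groups C_0 ≅ Z^7, C_1 ≅ Z^18, C_2 ≅ Z^12.

Boundary ∂_1: C_1 → C_0 is given by ∂[p,q] = [q] − [p]. For instance
  ∂[4,5] = [5] − [4].
The 7×18 boundary matrix has rank 6 and Smith normal form diag(1,1,1,1,1,1).

Boundary ∂_2: C_2 → C_1 maps a triangle to the signed sum of its edges. For instance
  ∂[0,3,6] = [3,6] − [0,6] + [0,3],
  ∂[0,2,4] = [2,4] − [0,4] + [0,2].
The 18×12 boundary matrix has rank 12 and Smith normal form diag(1,1,1,1,1,1,1,1,1,1,1,2).

Computing H_k = (kernel of ∂_k) / (image of ∂_{k+1}):

  H_0: rank C_0 − rank ∂_1 = 7 − 6 = 1, and the invariant factors of ∂_1 are all 1, so H_0 ≅ Z.
  H_1: rank ker ∂_1 − rank ∂_2 = (18 − 6) − 12 = 0, and ∂_2 has invariant factor 2 > 1, so H_1 ≅ Z/2.
  H_2: rank ker ∂_2 − rank ∂_3 = (12 − 12) − 0 = 0, and there is no ∂_3, so H_2 ≅ 0.

H_0 = Z,  H_1 = Z/2,  H_2 = 0.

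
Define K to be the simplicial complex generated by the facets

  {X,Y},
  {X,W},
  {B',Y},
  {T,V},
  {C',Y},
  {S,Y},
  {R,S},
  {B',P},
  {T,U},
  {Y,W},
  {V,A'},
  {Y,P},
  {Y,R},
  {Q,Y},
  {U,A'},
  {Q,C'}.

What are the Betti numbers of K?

b_0 = 2, b_1 = 5.

Take the total order P < Q < R < S < T < U < V < W < X < Y < A' < B' < C' on the vertex set. Then K (dimension 1) consists of the simplices:

  0-simplices (13): [P], [Q], [R], [S], [T], [U], [V], [W], [X], [Y], [A'], [B'], [C']
  1-simplices (16): [P,Y], [P,B'], [Q,Y], [Q,C'], [R,S], [R,Y], [S,Y], [T,U], [T,V], [U,A'], [V,A'], [W,X], [W,Y], [X,Y], [Y,B'], [Y,C']

Hence C_0 ≅ Z^13, C_1 ≅ Z^16.

∂_1: C_1 → C_0 is given by ∂[p,q] = [q] − [p]. For instance
  ∂[Q,Y] = [Y] − [Q].
As a 13×16 matrix over Z this has rank 11, with invariant factors (1,1,1,1,1,1,1,1,1,1,1).

Now H_k = ker ∂_k / im ∂_{k+1}, so:

  H_0: rank C_0 − rank ∂_1 = 13 − 11 = 2, and the invariant factors of ∂_1 are all 1, so H_0 ≅ Z^2.
  H_1: rank ker ∂_1 − rank ∂_2 = (16 − 11) − 0 = 5, and there is no ∂_2, so H_1 ≅ Z^5.

Hence the Betti numbers are b_0 = 2, b_1 = 5.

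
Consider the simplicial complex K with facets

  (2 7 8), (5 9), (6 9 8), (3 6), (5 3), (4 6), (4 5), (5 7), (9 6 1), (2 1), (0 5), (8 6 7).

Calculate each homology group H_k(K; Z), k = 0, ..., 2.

H_0 ≅ Z,  H_1 ≅ Z^4,  H_2 = 0.

Fix the vertex order 0 < 1 < 2 < 3 < 4 < 5 < 6 < 7 < 8 < 9 and write every simplex with vertices in increasing order. Then dim K = 2 and the simplices of K are:

  0-simplices (10): [0], [1], [2], [3], [4], [5], [6], [7], [8], [9]
  1-simplices (17): [0,5], [1,2], [1,6], [1,9], [2,7], [2,8], [3,5], [3,6], [4,5], [4,6], [5,7], [5,9], [6,7], [6,8], [6,9], [7,8], [8,9]
  2-simplices (4): [1,6,9], [2,7,8], [6,7,8], [6,8,9]

giving chain groups C_0 ≅ Z^10, C_1 ≅ Z^17, C_2 ≅ Z^4.

Boundary ∂_1: C_1 → C_0 maps an edge to its endpoints' difference, ∂[p,q] = q − p.
The resulting 10×17 matrix has rank 9, and its Smith normal form has invariant factors (1,1,1,1,1,1,1,1,1).

Boundary ∂_2: C_2 → C_1 sends each 2-simplex [p,q,r] to [q,r] − [p,r] + [p,q]. For instance
  ∂[1,6,9] = [6,9] − [1,9] + [1,6],
  ∂[2,7,8] = [7,8] − [2,8] + [2,7].
As a 17×4 matrix over Z this has rank 4, with invariant factors (1,1,1,1).

Now H_k = ker ∂_k / im ∂_{k+1}, so:

  H_0: rank C_0 − rank ∂_1 = 10 − 9 = 1, and the invariant factors of ∂_1 are all 1, so H_0 ≅ Z.
  H_1: rank ker ∂_1 − rank ∂_2 = (17 − 9) − 4 = 4, and the invariant factors of ∂_2 are all 1, so H_1 ≅ Z^4.
  H_2: rank ker ∂_2 − rank ∂_3 = (4 − 4) − 0 = 0, and there is no ∂_3, so H_2 ≅ 0.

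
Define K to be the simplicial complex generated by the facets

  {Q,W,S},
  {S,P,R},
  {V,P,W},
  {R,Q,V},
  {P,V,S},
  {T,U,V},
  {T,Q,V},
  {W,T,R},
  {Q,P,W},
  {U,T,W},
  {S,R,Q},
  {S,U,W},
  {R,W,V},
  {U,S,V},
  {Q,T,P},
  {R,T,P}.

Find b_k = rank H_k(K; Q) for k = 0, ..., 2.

b_0 = 1, b_1 = 2, b_2 = 1.

We work with the vertex ordering P < Q < R < S < T < U < V < W. The simplices of K, each written with vertices in increasing order, are:

  0-simplices (8): P, Q, R, S, T, U, V, W
  1-simplices (24): PQ, PR, PS, PT, PV, PW, QR, QS, QT, QV, QW, RS, RT, RV, RW, SU, SV, SW, TU, TV, TW, UV, UW, VW
  2-simplices (16): PQT, PQW, PRS, PRT, PSV, PVW, QRS, QRV, QSW, QTV, RTW, RVW, SUV, SUW, TUV, TUW

so the chain groups are C_0 ≅ Z^8, C_1 ≅ Z^24, C_2 ≅ Z^16.

Boundary ∂_1: C_1 → C_0 maps an edge to its endpoints' difference, ∂[p,q] = q − p. For instance
  ∂SV = V − S.
The 8×24 boundary matrix has rank 7 and Smith normal form diag(1,1,1,1,1,1,1).

Boundary ∂_2: C_2 → C_1 sends each 2-simplex [p,q,r] to [q,r] − [p,r] + [p,q]. For instance
  ∂PQT = QT − PT + PQ,
  ∂QRV = RV − QV + QR.
This gives a 24×16 integer matrix of rank 15; reducing to Smith normal form yields diagonal entries (1,1,1,1,1,1,1,1,1,1,1,1,1,1,1).

Computing H_k = (kernel of ∂_k) / (image of ∂_{k+1}):

  H_0: rank C_0 − rank ∂_1 = 8 − 7 = 1, and the invariant factors of ∂_1 are all 1, so H_0 ≅ Z.
  H_1: rank ker ∂_1 − rank ∂_2 = (24 − 7) − 15 = 2, and the invariant factors of ∂_2 are all 1, so H_1 ≅ Z^2.
  H_2: rank ker ∂_2 − rank ∂_3 = (16 − 15) − 0 = 1, and there is no ∂_3, so H_2 ≅ Z.

Hence the Betti numbers are b_0 = 1, b_1 = 2, b_2 = 1.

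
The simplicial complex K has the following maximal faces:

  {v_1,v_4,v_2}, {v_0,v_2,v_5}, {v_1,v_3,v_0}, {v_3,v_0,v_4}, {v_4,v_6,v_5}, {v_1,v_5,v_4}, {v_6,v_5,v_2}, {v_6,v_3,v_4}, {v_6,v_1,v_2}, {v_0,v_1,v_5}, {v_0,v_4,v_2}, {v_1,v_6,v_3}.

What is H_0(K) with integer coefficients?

H_0 ≅ Z.

Fix the vertex order v_0 < v_1 < v_2 < v_3 < v_4 < v_5 < v_6 and write every simplex with vertices in increasing order. Then dim K = 2 and the simplices of K are:

  0-simplices (7): [v_0], [v_1], [v_2], [v_3], [v_4], [v_5], [v_6]
  1-simplices (18): (18 of them)
  2-simplices (12): (12 of them)

Hence C_0 ≅ Z^7, C_1 ≅ Z^18, C_2 ≅ Z^12.

Boundary ∂_1: C_1 → C_0 maps an edge to its endpoints' difference, ∂[p,q] = q − p.
The 7×18 boundary matrix has rank 6 and Smith normal form diag(1,1,1,1,1,1).

∂_2: C_2 → C_1 maps a triangle to the signed sum of its edges. For instance
  ∂[v_1,v_3,v_6] = [v_3,v_6] − [v_1,v_6] + [v_1,v_3],
  ∂[v_0,v_2,v_4] = [v_2,v_4] − [v_0,v_4] + [v_0,v_2].
As a 18×12 matrix over Z this has rank 12, with invariant factors (1,1,1,1,1,1,1,1,1,1,1,2).

Now H_k = ker ∂_k / im ∂_{k+1}, so:

  H_0: rank C_0 − rank ∂_1 = 7 − 6 = 1, and the invariant factors of ∂_1 are all 1, so H_0 ≅ Z.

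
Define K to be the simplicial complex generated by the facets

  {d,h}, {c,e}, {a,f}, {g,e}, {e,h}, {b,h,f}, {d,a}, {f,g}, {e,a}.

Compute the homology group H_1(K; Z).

H_1 = Z^3.

Take the total order a < b < c < d < e < f < g < h on the vertex set. Then K (dimension 2) consists of the simplices:

  0-simplices (8): a, b, c, d, e, f, g, h
  1-simplices (11): ad, ae, af, bf, bh, ce, dh, eg, eh, fg, fh
  2-simplices (1): bfh

giving chain groups C_0 ≅ Z^8, C_1 ≅ Z^11, C_2 ≅ Z^1.

∂_1: C_1 → C_0 maps an edge to its endpoints' difference, ∂[p,q] = q − p. For instance
  ∂eh = h − e.
The resulting 8×11 matrix has rank 7, and its Smith normal form has invariant factors (1,1,1,1,1,1,1).

∂_2: C_2 → C_1 acts by ∂[p,q,r] = [q,r] − [p,r] + [p,q]. For instance
  ∂bfh = fh − bh + bf.
The 11×1 boundary matrix has rank 1 and Smith normal form diag(1).

Now H_k = ker ∂_k / im ∂_{k+1}, so:

  H_1: rank ker ∂_1 − rank ∂_2 = (11 − 7) − 1 = 3, and the invariant factors of ∂_2 are all 1, so H_1 ≅ Z^3.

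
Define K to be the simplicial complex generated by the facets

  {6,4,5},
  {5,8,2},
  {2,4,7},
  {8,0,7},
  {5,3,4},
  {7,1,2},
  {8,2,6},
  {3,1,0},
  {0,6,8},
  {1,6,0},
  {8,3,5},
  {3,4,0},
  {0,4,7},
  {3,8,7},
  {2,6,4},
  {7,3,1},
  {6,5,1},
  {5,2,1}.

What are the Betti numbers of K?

K has 9 vertices, 27 edges, 18 triangles.
rank ∂_0 = 0, rank ∂_1 = 8 ⇒ b_0 = 9 − 0 − 8 = 1; all invariant factors of ∂_1 are 1 so no torsion. So H_0 = Z.
rank ∂_1 = 8, rank ∂_2 = 18 ⇒ b_1 = 27 − 8 − 18 = 1; ∂_2 has invariant factor(s) [2] giving torsion. So H_1 = Z ⊕ Z/2.
rank ∂_2 = 18, rank ∂_3 = 0 ⇒ b_2 = 18 − 18 − 0 = 0. So H_2 = 0.

b_0 = 1, b_1 = 1, b_2 = 0.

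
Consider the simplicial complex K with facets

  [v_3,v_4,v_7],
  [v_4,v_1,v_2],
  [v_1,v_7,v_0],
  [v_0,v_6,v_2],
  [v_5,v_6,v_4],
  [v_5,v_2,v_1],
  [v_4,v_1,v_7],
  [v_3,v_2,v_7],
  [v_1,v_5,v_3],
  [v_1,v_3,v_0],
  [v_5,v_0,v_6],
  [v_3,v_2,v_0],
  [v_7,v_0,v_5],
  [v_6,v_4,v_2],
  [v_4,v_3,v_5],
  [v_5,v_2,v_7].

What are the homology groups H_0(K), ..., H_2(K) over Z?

H_0 ≅ Z,  H_1 ≅ Z^2,  H_2 ≅ Z.

Take the total order v_0 < v_1 < v_2 < v_3 < v_4 < v_5 < v_6 < v_7 on the vertex set. Then K (dimension 2) consists of the simplices:

  0-simplices (8): [v_0], [v_1], [v_2], [v_3], [v_4], [v_5], [v_6], [v_7]
  1-simplices (24): (24 of them)
  2-simplices (16): (16 of them)

Hence C_0 ≅ Z^8, C_1 ≅ Z^24, C_2 ≅ Z^16.

∂_1: C_1 → C_0 is given by ∂[p,q] = [q] − [p].
The resulting 8×24 matrix has rank 7, and its Smith normal form has invariant factors (1,1,1,1,1,1,1).

Boundary ∂_2: C_2 → C_1 maps a triangle to the signed sum of its edges. For instance
  ∂[v_1,v_3,v_5] = [v_3,v_5] − [v_1,v_5] + [v_1,v_3],
  ∂[v_2,v_4,v_6] = [v_4,v_6] − [v_2,v_6] + [v_2,v_4].
This gives a 24×16 integer matrix of rank 15; reducing to Smith normal form yields diagonal entries (1,1,1,1,1,1,1,1,1,1,1,1,1,1,1).

From H_k ≅ ker(∂_k) / im(∂_{k+1}) we obtain:

  H_0: rank C_0 − rank ∂_1 = 8 − 7 = 1, and the invariant factors of ∂_1 are all 1, so H_0 ≅ Z.
  H_1: rank ker ∂_1 − rank ∂_2 = (24 − 7) − 15 = 2, and the invariant factors of ∂_2 are all 1, so H_1 ≅ Z^2.
  H_2: rank ker ∂_2 − rank ∂_3 = (16 − 15) − 0 = 1, and there is no ∂_3, so H_2 ≅ Z.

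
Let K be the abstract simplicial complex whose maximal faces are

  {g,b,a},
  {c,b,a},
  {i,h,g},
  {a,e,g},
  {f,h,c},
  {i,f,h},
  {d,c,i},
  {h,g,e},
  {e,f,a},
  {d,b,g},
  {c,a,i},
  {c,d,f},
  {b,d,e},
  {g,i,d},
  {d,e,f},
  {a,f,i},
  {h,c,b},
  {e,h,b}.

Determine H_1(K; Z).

Fix the vertex order a < b < c < d < e < f < g < h < i and write every simplex with vertices in increasing order. Then dim K = 2 and the simplices of K are:

  0-simplices (9): a, b, c, d, e, f, g, h, i
  1-simplices (27): ab, ac, ae, af, ag, ai, bc, bd, be, bg, bh, cd, cf, ch, ci, de, df, dg, di, ef, eg, eh, fh, fi, gh, gi, hi
  2-simplices (18): abc, abg, aci, aef, aeg, afi, bch, bde, bdg, beh, cdf, cdi, cfh, def, dgi, egh, fhi, ghi

so the chain groups are C_0 ≅ Z^9, C_1 ≅ Z^27, C_2 ≅ Z^18.

Boundary ∂_1: C_1 → C_0 maps an edge to its endpoints' difference, ∂[p,q] = q − p.
This gives a 9×27 integer matrix of rank 8; reducing to Smith normal form yields diagonal entries (1,1,1,1,1,1,1,1).

∂_2: C_2 → C_1 sends each 2-simplex [p,q,r] to [q,r] − [p,r] + [p,q]. For instance
  ∂beh = eh − bh + be,
  ∂aeg = eg − ag + ae.
This gives a 27×18 integer matrix of rank 18; reducing to Smith normal form yields diagonal entries (1,1,1,1,1,1,1,1,1,1,1,1,1,1,1,1,1,2).

Computing H_k = (kernel of ∂_k) / (image of ∂_{k+1}):

  H_1: rank ker ∂_1 − rank ∂_2 = (27 − 8) − 18 = 1, and ∂_2 has invariant factor 2 > 1, so H_1 = Z ⊕ Z/2.

H_1 = Z ⊕ Z/2.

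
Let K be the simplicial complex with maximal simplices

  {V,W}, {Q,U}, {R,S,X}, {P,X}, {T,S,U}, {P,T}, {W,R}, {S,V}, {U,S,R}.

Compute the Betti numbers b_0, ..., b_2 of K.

b_0 = 1, b_1 = 2, b_2 = 0.

Take the total order P < Q < R < S < T < U < V < W < X on the vertex set. Then K (dimension 2) consists of the simplices:

  0-simplices (9): P, Q, R, S, T, U, V, W, X
  1-simplices (13): PT, PX, QU, RS, RU, RW, RX, ST, SU, SV, SX, TU, VW
  2-simplices (3): RSU, RSX, STU

giving chain groups C_0 ≅ Z^9, C_1 ≅ Z^13, C_2 ≅ Z^3.

∂_1: C_1 → C_0 is given by ∂[p,q] = [q] − [p].
The resulting 9×13 matrix has rank 8, and its Smith normal form has invariant factors (1,1,1,1,1,1,1,1).

Boundary ∂_2: C_2 → C_1 acts by ∂[p,q,r] = [q,r] − [p,r] + [p,q]. For instance
  ∂STU = TU − SU + ST,
  ∂RSX = SX − RX + RS.
The resulting 13×3 matrix has rank 3, and its Smith normal form has invariant factors (1,1,1).

Now H_k = ker ∂_k / im ∂_{k+1}, so:

  H_0: rank C_0 − rank ∂_1 = 9 − 8 = 1, and the invariant factors of ∂_1 are all 1, so H_0 = Z.
  H_1: rank ker ∂_1 − rank ∂_2 = (13 − 8) − 3 = 2, and the invariant factors of ∂_2 are all 1, so H_1 = Z^2.
  H_2: rank ker ∂_2 − rank ∂_3 = (3 − 3) − 0 = 0, and there is no ∂_3, so H_2 = 0.

As a check, the Euler characteristic is 9 − 13 + 3 = -1, which agrees with 1 − 2 + 0 = -1.

Hence the Betti numbers are b_0 = 1, b_1 = 2, b_2 = 0.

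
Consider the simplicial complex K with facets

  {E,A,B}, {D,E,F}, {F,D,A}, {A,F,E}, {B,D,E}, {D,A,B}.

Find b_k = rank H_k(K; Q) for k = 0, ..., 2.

Fix the vertex order A < B < D < E < F and write every simplex with vertices in increasing order. Then dim K = 2 and the simplices of K are:

  0-simplices (5): A, B, D, E, F
  1-simplices (9): AB, AD, AE, AF, BD, BE, DE, DF, EF
  2-simplices (6): ABD, ABE, ADF, AEF, BDE, DEF

so the chain groups are C_0 ≅ Z^5, C_1 ≅ Z^9, C_2 ≅ Z^6.

∂_1: C_1 → C_0 maps an edge to its endpoints' difference, ∂[p,q] = q − p. For instance
  ∂BE = E − B.
As a 5×9 matrix over Z this has rank 4, with invariant factors (1,1,1,1).

∂_2: C_2 → C_1 sends each 2-simplex [p,q,r] to [q,r] − [p,r] + [p,q]. For instance
  ∂DEF = EF − DF + DE,
  ∂ABE = BE − AE + AB.
This gives a 9×6 integer matrix of rank 5; reducing to Smith normal form yields diagonal entries (1,1,1,1,1).

From H_k ≅ ker(∂_k) / im(∂_{k+1}) we obtain:

  H_0: rank C_0 − rank ∂_1 = 5 − 4 = 1, and the invariant factors of ∂_1 are all 1, so H_0 ≅ Z.
  H_1: rank ker ∂_1 − rank ∂_2 = (9 − 4) − 5 = 0, and the invariant factors of ∂_2 are all 1, so H_1 ≅ 0.
  H_2: rank ker ∂_2 − rank ∂_3 = (6 − 5) − 0 = 1, and there is no ∂_3, so H_2 ≅ Z.

Hence the Betti numbers are b_0 = 1, b_1 = 0, b_2 = 1.

b_0 = 1, b_1 = 0, b_2 = 1.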